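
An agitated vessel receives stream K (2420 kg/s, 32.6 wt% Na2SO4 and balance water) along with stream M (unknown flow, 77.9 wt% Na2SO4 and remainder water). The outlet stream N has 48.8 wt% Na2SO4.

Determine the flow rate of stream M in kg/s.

Let M be the unknown flow. Total out = 2420 + M.
Na2SO4 balance: 788.92 + 0.779·M = 0.488·(2420 + M)
(0.779 − 0.488)·M = 0.488×2420 − 788.92 = 392.04
M = 392.04 / 0.291 = 1347.2 kg/s

1347 kg/s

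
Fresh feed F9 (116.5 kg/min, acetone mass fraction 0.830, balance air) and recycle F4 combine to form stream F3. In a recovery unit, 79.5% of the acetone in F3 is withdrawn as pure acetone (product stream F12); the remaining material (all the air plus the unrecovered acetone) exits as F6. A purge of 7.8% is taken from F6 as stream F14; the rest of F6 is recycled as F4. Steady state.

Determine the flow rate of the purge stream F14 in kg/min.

21.71 kg/min

air enters only via F9 and leaves only via the purge: 116.5×0.170 = 0.078×(air in F6), and the recovery unit passes all air, so air in F3 = air in F6 = 253.91 kg/min.
acetone in F3: m_A = 116.5×0.830 + (1−0.078)·(1−0.795)·m_A, so m_A = 96.695/0.8110 = 119.23 kg/min.
F6 = (1−0.795)×119.23 + 253.91 = 278.35 kg/min.
Purge F14 = 0.078×278.35 = 21.712 kg/min.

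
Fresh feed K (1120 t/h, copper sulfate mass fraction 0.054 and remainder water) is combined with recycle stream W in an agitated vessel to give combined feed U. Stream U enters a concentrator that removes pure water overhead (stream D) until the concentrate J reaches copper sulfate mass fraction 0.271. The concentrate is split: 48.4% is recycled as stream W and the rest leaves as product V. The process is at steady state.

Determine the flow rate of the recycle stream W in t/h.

209.3 t/h

Overall copper sulfate balance (none leaves overhead): copper sulfate in fresh feed = copper sulfate in product, i.e. 1120×0.054 = (1−0.484)·J·0.271.
J = 60.48/(0.271×0.516) = 432.51 t/h.
Recycle W = 0.484×432.51 = 209.33 t/h.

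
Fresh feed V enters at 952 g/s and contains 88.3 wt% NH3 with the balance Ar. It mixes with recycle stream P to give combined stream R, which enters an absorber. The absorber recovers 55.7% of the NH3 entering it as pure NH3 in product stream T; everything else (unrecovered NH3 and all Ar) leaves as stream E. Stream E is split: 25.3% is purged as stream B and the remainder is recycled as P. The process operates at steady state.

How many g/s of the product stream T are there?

NH3 in R: m_A = 952×0.883 + (1−0.253)·(1−0.557)·m_A, so m_A = 840.62/0.6691 = 1256.4 g/s.
Product T = 0.557×1256.4 = 699.8 g/s.

699.8 g/s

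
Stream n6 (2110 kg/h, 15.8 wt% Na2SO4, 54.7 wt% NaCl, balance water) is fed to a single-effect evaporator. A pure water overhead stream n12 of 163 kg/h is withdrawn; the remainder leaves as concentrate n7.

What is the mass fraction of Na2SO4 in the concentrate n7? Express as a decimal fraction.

0.171

Na2SO4 is not removed: 2110×0.158 = 333.38 kg/h of Na2SO4 enters n7.
Concentrate = 2110 − 163 = 1947 kg/h.
Mass fraction = 333.38/1947 = 0.171.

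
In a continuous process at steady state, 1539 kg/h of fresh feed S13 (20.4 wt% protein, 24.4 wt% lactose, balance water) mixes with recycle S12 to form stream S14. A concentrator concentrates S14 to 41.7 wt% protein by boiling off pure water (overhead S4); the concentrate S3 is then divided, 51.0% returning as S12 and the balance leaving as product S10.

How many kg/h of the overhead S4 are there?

786.1 kg/h

Overall protein balance (none leaves overhead): protein in fresh feed = protein in product, i.e. 1539×0.204 = (1−0.510)·S3·0.417.
S3 = 313.96/(0.417×0.490) = 1536.5 kg/h.
Recycle S12 = 0.510×1536.5 = 783.62 kg/h.
Combined feed S14 = 1539 + 783.62 = 2322.6 kg/h.
Overhead S4 = S14 − S3 = 2322.6 − 1536.5 = 786.11 kg/h.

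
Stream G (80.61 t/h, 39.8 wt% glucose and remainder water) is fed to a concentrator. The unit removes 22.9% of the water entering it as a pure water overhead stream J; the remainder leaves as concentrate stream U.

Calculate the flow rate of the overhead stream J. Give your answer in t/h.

water entering = 80.61×0.602 = 48.527 t/h; overhead removed = 0.229×48.527 = 11.113 t/h.

11.11 t/h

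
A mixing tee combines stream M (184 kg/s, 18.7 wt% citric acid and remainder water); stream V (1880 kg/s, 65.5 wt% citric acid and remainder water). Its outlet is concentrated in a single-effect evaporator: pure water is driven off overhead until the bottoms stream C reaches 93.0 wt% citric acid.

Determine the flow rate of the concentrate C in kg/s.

1361 kg/s

citric acid entering = 184×0.187 + 1880×0.655 = 1265.8 kg/s.
All citric acid reports to C, so C = 1265.8/0.930 = 1361.1 kg/s.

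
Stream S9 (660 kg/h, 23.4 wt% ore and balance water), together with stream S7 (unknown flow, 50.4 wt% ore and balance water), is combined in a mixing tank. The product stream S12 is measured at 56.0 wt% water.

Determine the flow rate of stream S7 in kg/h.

Let S7 be the unknown flow. Total out = 660 + S7.
water balance: 505.56 + 0.496·S7 = 0.560·(660 + S7)
(0.496 − 0.560)·S7 = 0.560×660 − 505.56 = -135.96
S7 = -135.96 / -0.064 = 2124.4 kg/h

2124 kg/h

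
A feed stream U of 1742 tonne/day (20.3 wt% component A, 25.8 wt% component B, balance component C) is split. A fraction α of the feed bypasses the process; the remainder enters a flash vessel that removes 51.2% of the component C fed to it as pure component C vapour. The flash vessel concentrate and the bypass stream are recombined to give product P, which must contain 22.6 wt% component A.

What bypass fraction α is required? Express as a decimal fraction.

All 1742×0.203 = 353.63 tonne/day of component A reaches P, so P = 353.63/0.226 = 1564.7 tonne/day and vapour = 177.28 tonne/day.
The evaporator receives (1−α)·1742 of feed at 0.539 component C and removes 0.512 of that component C:
0.512×0.539×(1−α)×1742 = 177.28
(1−α) = 177.28/480.74 = 0.3688;  α = 0.6312.

0.631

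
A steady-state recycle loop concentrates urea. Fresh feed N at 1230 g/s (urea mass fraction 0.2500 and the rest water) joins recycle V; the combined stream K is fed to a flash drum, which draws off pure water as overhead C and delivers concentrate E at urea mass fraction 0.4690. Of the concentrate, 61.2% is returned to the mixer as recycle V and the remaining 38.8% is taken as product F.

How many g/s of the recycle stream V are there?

1034 g/s

Overall urea balance (none leaves overhead): urea in fresh feed = urea in product, i.e. 1230×0.250 = (1−0.612)·E·0.469.
E = 307.5/(0.469×0.388) = 1689.8 g/s.
Recycle V = 0.612×1689.8 = 1034.2 g/s.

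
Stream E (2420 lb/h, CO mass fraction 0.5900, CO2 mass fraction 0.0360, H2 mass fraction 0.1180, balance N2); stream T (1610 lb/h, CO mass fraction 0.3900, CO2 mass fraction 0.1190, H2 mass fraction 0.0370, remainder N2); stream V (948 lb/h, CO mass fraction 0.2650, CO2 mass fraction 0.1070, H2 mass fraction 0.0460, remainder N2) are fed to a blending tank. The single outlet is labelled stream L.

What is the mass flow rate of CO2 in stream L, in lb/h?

CO2 out = CO2 in = 2420×0.036 + 1610×0.119 + 948×0.107 = 380.15 lb/h.

380.1 lb/h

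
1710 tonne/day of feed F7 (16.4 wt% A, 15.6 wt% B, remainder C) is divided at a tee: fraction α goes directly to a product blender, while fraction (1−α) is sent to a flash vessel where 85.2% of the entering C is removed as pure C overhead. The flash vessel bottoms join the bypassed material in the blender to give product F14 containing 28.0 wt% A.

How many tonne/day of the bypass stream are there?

All 1710×0.164 = 280.44 tonne/day of A reaches F14, so F14 = 280.44/0.280 = 1001.6 tonne/day and vapour = 708.43 tonne/day.
The evaporator receives (1−α)·1710 of feed at 0.680 C and removes 0.852 of that C:
0.852×0.680×(1−α)×1710 = 708.43
(1−α) = 708.43/990.71 = 0.7151;  α = 0.2849.
Bypass flow = 0.2849×1710 = 487.22 tonne/day.

487.2 tonne/day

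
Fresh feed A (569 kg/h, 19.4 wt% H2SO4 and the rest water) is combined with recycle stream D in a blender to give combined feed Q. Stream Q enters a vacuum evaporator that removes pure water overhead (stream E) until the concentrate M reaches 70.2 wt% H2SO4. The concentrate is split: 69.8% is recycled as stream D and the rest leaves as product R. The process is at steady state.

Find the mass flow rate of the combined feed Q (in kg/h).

932.4 kg/h

Overall H2SO4 balance (none leaves overhead): H2SO4 in fresh feed = H2SO4 in product, i.e. 569×0.194 = (1−0.698)·M·0.702.
M = 110.39/(0.702×0.302) = 520.68 kg/h.
Recycle D = 0.698×520.68 = 363.43 kg/h.
Combined feed Q = 569 + 363.43 = 932.43 kg/h.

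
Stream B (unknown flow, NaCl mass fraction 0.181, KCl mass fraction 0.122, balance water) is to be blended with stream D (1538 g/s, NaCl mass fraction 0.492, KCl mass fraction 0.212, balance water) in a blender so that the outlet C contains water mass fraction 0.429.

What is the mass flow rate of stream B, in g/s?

Let B be the unknown flow. Total out = 1538 + B.
water balance: 455.25 + 0.697·B = 0.429·(1538 + B)
(0.697 − 0.429)·B = 0.429×1538 − 455.25 = 204.55
B = 204.55 / 0.268 = 763.26 g/s

763.3 g/s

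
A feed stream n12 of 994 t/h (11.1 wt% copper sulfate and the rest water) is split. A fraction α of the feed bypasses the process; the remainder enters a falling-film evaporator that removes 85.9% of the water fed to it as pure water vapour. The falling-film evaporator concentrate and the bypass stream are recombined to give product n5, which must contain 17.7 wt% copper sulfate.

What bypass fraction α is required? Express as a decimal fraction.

All 994×0.111 = 110.33 t/h of copper sulfate reaches n5, so n5 = 110.33/0.177 = 623.36 t/h and vapour = 370.64 t/h.
The evaporator receives (1−α)·994 of feed at 0.889 water and removes 0.859 of that water:
0.859×0.889×(1−α)×994 = 370.64
(1−α) = 370.64/759.07 = 0.4883;  α = 0.5117.

0.512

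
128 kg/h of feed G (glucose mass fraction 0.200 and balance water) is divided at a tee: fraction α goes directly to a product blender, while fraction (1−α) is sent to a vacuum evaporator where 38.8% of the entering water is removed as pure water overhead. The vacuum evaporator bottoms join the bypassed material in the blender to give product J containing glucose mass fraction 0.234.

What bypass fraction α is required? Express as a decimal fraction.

All 128×0.200 = 25.6 kg/h of glucose reaches J, so J = 25.6/0.234 = 109.4 kg/h and vapour = 18.598 kg/h.
The evaporator receives (1−α)·128 of feed at 0.800 water and removes 0.388 of that water:
0.388×0.800×(1−α)×128 = 18.598
(1−α) = 18.598/39.731 = 0.4681;  α = 0.5319.

0.532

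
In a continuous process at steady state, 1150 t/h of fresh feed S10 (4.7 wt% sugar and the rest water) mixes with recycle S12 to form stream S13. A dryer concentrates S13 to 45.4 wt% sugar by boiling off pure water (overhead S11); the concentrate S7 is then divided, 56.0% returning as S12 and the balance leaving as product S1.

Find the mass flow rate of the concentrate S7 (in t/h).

Overall sugar balance (none leaves overhead): sugar in fresh feed = sugar in product, i.e. 1150×0.047 = (1−0.560)·S7·0.454.
S7 = 54.05/(0.454×0.440) = 270.57 t/h.

270.6 t/h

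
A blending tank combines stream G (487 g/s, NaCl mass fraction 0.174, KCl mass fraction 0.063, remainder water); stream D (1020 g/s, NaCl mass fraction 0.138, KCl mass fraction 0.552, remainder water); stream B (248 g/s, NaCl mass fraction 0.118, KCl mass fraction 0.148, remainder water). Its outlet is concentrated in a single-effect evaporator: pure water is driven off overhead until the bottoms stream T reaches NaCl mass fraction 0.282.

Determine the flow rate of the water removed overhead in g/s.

NaCl entering = 487×0.174 + 1020×0.138 + 248×0.118 = 254.76 g/s.
All NaCl reports to T, so T = 254.76/0.282 = 903.41 g/s.
Total feed = 1755 g/s; overhead = 1755 − 903.41 = 851.59 g/s.

851.6 g/s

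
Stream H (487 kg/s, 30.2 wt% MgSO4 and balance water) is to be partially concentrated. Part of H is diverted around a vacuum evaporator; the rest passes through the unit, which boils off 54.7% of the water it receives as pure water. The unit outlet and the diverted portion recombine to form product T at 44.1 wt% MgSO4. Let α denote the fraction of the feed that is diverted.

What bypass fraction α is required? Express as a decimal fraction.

0.174

All 487×0.302 = 147.07 kg/s of MgSO4 reaches T, so T = 147.07/0.441 = 333.5 kg/s and vapour = 153.5 kg/s.
The evaporator receives (1−α)·487 of feed at 0.698 water and removes 0.547 of that water:
0.547×0.698×(1−α)×487 = 153.5
(1−α) = 153.5/185.94 = 0.8255;  α = 0.1745.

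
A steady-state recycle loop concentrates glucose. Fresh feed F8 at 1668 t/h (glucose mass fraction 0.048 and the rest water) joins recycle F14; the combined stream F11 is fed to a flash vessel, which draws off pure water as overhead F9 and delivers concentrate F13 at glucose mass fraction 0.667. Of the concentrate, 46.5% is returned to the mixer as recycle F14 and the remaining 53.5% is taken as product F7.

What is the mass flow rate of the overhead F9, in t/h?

Overall glucose balance (none leaves overhead): glucose in fresh feed = glucose in product, i.e. 1668×0.048 = (1−0.465)·F13·0.667.
F13 = 80.064/(0.667×0.535) = 224.37 t/h.
Recycle F14 = 0.465×224.37 = 104.33 t/h.
Combined feed F11 = 1668 + 104.33 = 1772.3 t/h.
Overhead F9 = F11 − F13 = 1772.3 − 224.37 = 1548 t/h.

1548 t/h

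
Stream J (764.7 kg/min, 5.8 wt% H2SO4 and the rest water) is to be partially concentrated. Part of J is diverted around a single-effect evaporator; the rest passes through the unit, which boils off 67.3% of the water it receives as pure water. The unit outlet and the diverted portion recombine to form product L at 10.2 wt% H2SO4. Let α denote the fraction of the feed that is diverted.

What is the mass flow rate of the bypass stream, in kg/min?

244.4 kg/min

All 764.7×0.058 = 44.353 kg/min of H2SO4 reaches L, so L = 44.353/0.102 = 434.83 kg/min and vapour = 329.87 kg/min.
The evaporator receives (1−α)·764.7 of feed at 0.942 water and removes 0.673 of that water:
0.673×0.942×(1−α)×764.7 = 329.87
(1−α) = 329.87/484.79 = 0.6804;  α = 0.3196.
Bypass flow = 0.3196×764.7 = 244.37 kg/min.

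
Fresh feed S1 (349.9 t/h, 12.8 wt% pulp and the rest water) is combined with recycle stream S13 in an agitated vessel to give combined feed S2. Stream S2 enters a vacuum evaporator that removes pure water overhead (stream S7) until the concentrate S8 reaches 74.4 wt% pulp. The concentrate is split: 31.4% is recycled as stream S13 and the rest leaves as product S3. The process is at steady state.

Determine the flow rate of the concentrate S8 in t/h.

87.75 t/h

Overall pulp balance (none leaves overhead): pulp in fresh feed = pulp in product, i.e. 349.9×0.128 = (1−0.314)·S8·0.744.
S8 = 44.787/(0.744×0.686) = 87.752 t/h.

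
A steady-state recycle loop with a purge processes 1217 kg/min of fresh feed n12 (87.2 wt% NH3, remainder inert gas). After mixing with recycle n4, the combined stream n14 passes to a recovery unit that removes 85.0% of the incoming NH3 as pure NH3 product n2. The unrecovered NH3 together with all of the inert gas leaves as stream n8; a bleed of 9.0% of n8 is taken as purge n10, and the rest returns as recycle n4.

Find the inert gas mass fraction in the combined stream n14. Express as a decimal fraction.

0.5848

inert gas enters only via n12 and leaves only via the purge: 1217×0.128 = 0.090×(inert gas in n8), and the recovery unit passes all inert gas, so inert gas in n14 = inert gas in n8 = 1730.8 kg/min.
NH3 in n14: m_A = 1217×0.872 + (1−0.090)·(1−0.850)·m_A, so m_A = 1061.2/0.8635 = 1229 kg/min.
n14 = 1229 + 1730.8 = 2959.8 kg/min.
inert gas fraction in n14 = 1730.8/2959.8 = 0.5848.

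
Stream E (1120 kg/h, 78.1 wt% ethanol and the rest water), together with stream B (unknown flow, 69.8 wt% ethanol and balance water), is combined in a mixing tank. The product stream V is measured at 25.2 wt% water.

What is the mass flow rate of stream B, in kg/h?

739.2 kg/h

Let B be the unknown flow. Total out = 1120 + B.
water balance: 245.28 + 0.302·B = 0.252·(1120 + B)
(0.302 − 0.252)·B = 0.252×1120 − 245.28 = 36.96
B = 36.96 / 0.050 = 739.2 kg/h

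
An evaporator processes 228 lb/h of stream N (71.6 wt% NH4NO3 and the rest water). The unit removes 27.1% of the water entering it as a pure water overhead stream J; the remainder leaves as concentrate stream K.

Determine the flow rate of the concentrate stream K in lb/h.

210.5 lb/h

water entering = 228×0.284 = 64.752 lb/h; overhead removed = 0.271×64.752 = 17.548 lb/h.
Concentrate = 228 − 17.548 = 210.45 lb/h.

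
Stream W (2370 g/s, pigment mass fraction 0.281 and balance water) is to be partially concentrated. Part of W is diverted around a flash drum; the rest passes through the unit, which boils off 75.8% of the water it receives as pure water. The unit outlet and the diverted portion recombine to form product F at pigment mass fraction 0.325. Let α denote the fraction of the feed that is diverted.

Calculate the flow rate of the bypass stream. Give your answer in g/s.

1781 g/s

All 2370×0.281 = 665.97 g/s of pigment reaches F, so F = 665.97/0.325 = 2049.1 g/s and vapour = 320.86 g/s.
The evaporator receives (1−α)·2370 of feed at 0.719 water and removes 0.758 of that water:
0.758×0.719×(1−α)×2370 = 320.86
(1−α) = 320.86/1291.7 = 0.2484;  α = 0.7516.
Bypass flow = 0.7516×2370 = 1781.3 g/s.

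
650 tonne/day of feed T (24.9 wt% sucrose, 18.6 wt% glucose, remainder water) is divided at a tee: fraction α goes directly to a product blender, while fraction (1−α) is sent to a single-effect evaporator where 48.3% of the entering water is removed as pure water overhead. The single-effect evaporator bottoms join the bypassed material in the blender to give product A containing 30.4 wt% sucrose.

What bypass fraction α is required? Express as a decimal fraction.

All 650×0.249 = 161.85 tonne/day of sucrose reaches A, so A = 161.85/0.304 = 532.4 tonne/day and vapour = 117.6 tonne/day.
The evaporator receives (1−α)·650 of feed at 0.565 water and removes 0.483 of that water:
0.483×0.565×(1−α)×650 = 117.6
(1−α) = 117.6/177.38 = 0.6630;  α = 0.3370.

0.337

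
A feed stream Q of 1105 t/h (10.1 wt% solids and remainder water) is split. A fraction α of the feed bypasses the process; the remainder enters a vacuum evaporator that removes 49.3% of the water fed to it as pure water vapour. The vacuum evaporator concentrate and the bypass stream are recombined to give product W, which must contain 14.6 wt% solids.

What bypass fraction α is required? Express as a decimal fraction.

0.305

All 1105×0.101 = 111.61 t/h of solids reaches W, so W = 111.61/0.146 = 764.42 t/h and vapour = 340.58 t/h.
The evaporator receives (1−α)·1105 of feed at 0.899 water and removes 0.493 of that water:
0.493×0.899×(1−α)×1105 = 340.58
(1−α) = 340.58/489.74 = 0.6954;  α = 0.3046.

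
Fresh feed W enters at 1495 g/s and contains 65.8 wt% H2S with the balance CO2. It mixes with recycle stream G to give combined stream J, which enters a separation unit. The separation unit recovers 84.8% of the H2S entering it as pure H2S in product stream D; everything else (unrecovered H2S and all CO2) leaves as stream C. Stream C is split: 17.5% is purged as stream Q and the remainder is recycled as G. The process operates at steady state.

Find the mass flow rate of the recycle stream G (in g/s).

CO2 enters only via W and leaves only via the purge: 1495×0.342 = 0.175×(CO2 in C), and the separation unit passes all CO2, so CO2 in J = CO2 in C = 2921.7 g/s.
H2S in J: m_A = 1495×0.658 + (1−0.175)·(1−0.848)·m_A, so m_A = 983.71/0.8746 = 1124.8 g/s.
C = (1−0.848)×1124.8 + 2921.7 = 3092.6 g/s.
Recycle G = (1−0.175)×3092.6 = 2551.4 g/s.

2551 g/s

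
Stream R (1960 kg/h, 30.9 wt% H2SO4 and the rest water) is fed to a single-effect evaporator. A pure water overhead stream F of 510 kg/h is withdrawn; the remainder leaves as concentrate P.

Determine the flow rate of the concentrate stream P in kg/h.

1450 kg/h

Concentrate = 1960 − 510 = 1450 kg/h.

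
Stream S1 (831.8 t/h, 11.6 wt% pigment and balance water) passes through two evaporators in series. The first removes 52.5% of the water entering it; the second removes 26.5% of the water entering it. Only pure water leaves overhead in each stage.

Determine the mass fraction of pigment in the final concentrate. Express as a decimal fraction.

0.273

water in feed = 831.8×0.884 = 735.31 t/h.
After stage 1: water left = (1−0.525)×735.31 = 349.27; stream total = 445.76 t/h.
After stage 2: water left = (1−0.265)×349.27 = 256.72; final concentrate = 353.2 t/h.
pigment fraction = 96.489/353.2 = 0.273.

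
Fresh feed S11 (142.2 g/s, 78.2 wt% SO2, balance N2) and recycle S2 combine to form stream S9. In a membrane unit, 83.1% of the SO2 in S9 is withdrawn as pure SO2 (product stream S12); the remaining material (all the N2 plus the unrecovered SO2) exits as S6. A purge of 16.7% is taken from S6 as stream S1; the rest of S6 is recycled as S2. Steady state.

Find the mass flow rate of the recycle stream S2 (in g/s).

N2 enters only via S11 and leaves only via the purge: 142.2×0.218 = 0.167×(N2 in S6), and the membrane unit passes all N2, so N2 in S9 = N2 in S6 = 185.63 g/s.
SO2 in S9: m_A = 142.2×0.782 + (1−0.167)·(1−0.831)·m_A, so m_A = 111.2/0.8592 = 129.42 g/s.
S6 = (1−0.831)×129.42 + 185.63 = 207.5 g/s.
Recycle S2 = (1−0.167)×207.5 = 172.85 g/s.

172.8 g/s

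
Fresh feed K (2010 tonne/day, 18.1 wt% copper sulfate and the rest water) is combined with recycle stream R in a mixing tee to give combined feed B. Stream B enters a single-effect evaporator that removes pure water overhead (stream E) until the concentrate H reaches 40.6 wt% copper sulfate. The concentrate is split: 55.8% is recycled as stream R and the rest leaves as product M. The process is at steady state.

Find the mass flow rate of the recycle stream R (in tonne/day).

Overall copper sulfate balance (none leaves overhead): copper sulfate in fresh feed = copper sulfate in product, i.e. 2010×0.181 = (1−0.558)·H·0.406.
H = 363.81/(0.406×0.442) = 2027.3 tonne/day.
Recycle R = 0.558×2027.3 = 1131.3 tonne/day.

1131 tonne/day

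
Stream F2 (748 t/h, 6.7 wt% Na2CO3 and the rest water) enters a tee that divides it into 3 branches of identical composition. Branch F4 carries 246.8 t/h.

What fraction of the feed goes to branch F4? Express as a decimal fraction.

Fraction to F4 = 246.8/748 = 0.3299.

0.330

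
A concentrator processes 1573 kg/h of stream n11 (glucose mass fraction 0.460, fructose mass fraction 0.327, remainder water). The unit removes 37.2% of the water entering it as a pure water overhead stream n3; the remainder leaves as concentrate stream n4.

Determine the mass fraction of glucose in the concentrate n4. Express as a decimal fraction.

glucose is not removed: 1573×0.460 = 723.58 kg/h of glucose enters n4.
water entering = 1573×0.213 = 335.05 kg/h; overhead removed = 0.372×335.05 = 124.64 kg/h.
Concentrate = 1573 − 124.64 = 1448.4 kg/h.
Mass fraction = 723.58/1448.4 = 0.500.

0.500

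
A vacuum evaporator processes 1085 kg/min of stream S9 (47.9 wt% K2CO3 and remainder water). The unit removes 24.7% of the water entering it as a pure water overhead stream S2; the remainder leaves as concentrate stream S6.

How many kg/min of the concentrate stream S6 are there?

water entering = 1085×0.521 = 565.28 kg/min; overhead removed = 0.247×565.28 = 139.63 kg/min.
Concentrate = 1085 − 139.63 = 945.37 kg/min.

945.4 kg/min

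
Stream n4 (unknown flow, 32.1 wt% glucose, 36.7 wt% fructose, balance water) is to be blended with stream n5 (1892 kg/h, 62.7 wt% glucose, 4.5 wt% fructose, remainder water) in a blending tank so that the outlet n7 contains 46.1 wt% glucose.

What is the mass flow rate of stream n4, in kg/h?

2243 kg/h

Let n4 be the unknown flow. Total out = 1892 + n4.
glucose balance: 1186.3 + 0.321·n4 = 0.461·(1892 + n4)
(0.321 − 0.461)·n4 = 0.461×1892 − 1186.3 = -314.07
n4 = -314.07 / -0.140 = 2243.4 kg/h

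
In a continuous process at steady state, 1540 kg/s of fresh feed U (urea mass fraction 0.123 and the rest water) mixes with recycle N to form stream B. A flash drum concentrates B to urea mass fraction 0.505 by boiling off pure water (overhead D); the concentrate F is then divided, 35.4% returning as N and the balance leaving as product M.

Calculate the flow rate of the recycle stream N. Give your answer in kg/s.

Overall urea balance (none leaves overhead): urea in fresh feed = urea in product, i.e. 1540×0.123 = (1−0.354)·F·0.505.
F = 189.42/(0.505×0.646) = 580.63 kg/s.
Recycle N = 0.354×580.63 = 205.54 kg/s.

205.5 kg/s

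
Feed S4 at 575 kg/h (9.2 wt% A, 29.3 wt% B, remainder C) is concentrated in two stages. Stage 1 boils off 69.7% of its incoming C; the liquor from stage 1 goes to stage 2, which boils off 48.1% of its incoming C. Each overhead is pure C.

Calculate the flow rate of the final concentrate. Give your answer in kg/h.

277 kg/h

C in feed = 575×0.615 = 353.62 kg/h.
After stage 1: C left = (1−0.697)×353.62 = 107.15; stream total = 328.52 kg/h.
After stage 2: C left = (1−0.481)×107.15 = 55.61; final concentrate = 276.99 kg/h.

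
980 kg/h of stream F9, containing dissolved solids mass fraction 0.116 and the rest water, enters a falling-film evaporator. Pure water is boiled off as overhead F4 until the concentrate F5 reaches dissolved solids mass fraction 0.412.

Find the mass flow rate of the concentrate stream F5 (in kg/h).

275.9 kg/h

dissolved solids is conserved: 980×0.116 = 113.68 kg/h all reports to the concentrate.
Concentrate = 113.68/(target fraction) = 275.92 kg/h.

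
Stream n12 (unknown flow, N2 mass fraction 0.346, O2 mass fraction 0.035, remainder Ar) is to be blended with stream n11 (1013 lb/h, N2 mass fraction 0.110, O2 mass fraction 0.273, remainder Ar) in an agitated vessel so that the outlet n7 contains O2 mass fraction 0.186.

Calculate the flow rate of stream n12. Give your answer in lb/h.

583.6 lb/h

Let n12 be the unknown flow. Total out = 1013 + n12.
O2 balance: 276.55 + 0.035·n12 = 0.186·(1013 + n12)
(0.035 − 0.186)·n12 = 0.186×1013 − 276.55 = -88.131
n12 = -88.131 / -0.151 = 583.65 lb/h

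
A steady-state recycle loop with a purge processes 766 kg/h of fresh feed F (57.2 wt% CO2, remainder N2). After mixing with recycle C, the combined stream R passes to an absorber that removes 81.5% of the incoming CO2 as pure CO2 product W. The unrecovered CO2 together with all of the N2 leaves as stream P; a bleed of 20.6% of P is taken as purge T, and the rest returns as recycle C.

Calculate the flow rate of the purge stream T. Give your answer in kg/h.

N2 enters only via F and leaves only via the purge: 766×0.428 = 0.206×(N2 in P), and the absorber passes all N2, so N2 in R = N2 in P = 1591.5 kg/h.
CO2 in R: m_A = 766×0.572 + (1−0.206)·(1−0.815)·m_A, so m_A = 438.15/0.8531 = 513.59 kg/h.
P = (1−0.815)×513.59 + 1591.5 = 1686.5 kg/h.
Purge T = 0.206×1686.5 = 347.42 kg/h.

347.4 kg/h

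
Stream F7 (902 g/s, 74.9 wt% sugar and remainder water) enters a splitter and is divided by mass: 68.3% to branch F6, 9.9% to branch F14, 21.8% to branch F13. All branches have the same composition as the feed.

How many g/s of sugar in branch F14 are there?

66.88 g/s

Branch F14 total = 0.099×902 = 89.298 g/s.
sugar in F14 = 0.749×89.298 = 66.884 g/s.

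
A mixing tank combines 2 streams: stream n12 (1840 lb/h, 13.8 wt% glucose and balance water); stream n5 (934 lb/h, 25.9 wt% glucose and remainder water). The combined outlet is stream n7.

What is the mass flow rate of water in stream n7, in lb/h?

2278 lb/h

water out = water in = 1840×0.862 + 934×0.741 = 2278.2 lb/h.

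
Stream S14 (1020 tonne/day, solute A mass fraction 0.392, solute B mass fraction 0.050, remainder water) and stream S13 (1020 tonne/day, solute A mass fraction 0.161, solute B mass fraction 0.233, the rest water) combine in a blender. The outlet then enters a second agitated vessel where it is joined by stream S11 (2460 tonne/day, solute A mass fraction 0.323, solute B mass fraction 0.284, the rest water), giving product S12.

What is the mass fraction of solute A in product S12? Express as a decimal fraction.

Overall, product flow = 4500 tonne/day.
solute A in = 1020×0.392 + 1020×0.161 + 2460×0.323 = 1358.6 tonne/day.
solute A fraction in S12 = 0.302.

0.302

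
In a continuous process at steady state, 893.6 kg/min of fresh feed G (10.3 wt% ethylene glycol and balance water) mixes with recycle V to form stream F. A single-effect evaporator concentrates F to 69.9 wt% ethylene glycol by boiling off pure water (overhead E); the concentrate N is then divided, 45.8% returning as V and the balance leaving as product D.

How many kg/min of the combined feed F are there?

Overall ethylene glycol balance (none leaves overhead): ethylene glycol in fresh feed = ethylene glycol in product, i.e. 893.6×0.103 = (1−0.458)·N·0.699.
N = 92.041/(0.699×0.542) = 242.94 kg/min.
Recycle V = 0.458×242.94 = 111.27 kg/min.
Combined feed F = 893.6 + 111.27 = 1004.9 kg/min.

1005 kg/min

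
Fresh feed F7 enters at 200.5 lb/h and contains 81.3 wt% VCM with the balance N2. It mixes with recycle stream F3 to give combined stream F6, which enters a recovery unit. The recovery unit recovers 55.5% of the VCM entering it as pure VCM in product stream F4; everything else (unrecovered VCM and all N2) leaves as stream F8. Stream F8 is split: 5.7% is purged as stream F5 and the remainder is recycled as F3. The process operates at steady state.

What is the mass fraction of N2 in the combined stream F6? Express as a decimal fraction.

N2 enters only via F7 and leaves only via the purge: 200.5×0.187 = 0.057×(N2 in F8), and the recovery unit passes all N2, so N2 in F6 = N2 in F8 = 657.78 lb/h.
VCM in F6: m_A = 200.5×0.813 + (1−0.057)·(1−0.555)·m_A, so m_A = 163.01/0.5804 = 280.87 lb/h.
F6 = 280.87 + 657.78 = 938.65 lb/h.
N2 fraction in F6 = 657.78/938.65 = 0.701.

0.701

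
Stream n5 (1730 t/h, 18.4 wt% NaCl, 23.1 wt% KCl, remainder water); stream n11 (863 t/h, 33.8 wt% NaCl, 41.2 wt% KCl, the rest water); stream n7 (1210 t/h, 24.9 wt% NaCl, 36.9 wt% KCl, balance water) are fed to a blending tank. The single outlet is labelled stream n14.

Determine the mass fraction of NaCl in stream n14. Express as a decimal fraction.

Total flow out = 1730 + 863 + 1210 = 3803 t/h.
NaCl in = 1730×0.184 + 863×0.338 + 1210×0.249 = 911.3 t/h.
NaCl mass fraction in n14 = 911.3/3803 = 0.240.

0.240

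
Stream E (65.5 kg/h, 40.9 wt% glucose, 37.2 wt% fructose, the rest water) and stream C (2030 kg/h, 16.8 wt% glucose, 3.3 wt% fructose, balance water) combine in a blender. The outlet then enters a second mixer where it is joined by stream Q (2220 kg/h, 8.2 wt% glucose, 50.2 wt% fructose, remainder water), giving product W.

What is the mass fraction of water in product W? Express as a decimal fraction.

0.593

Overall, product flow = 4315.5 kg/h.
water in = 65.5×0.219 + 2030×0.799 + 2220×0.416 = 2559.8 kg/h.
water fraction in W = 0.593.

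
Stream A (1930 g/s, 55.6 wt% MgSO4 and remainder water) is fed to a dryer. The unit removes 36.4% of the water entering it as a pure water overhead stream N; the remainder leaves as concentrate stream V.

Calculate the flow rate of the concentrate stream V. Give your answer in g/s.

1618 g/s

water entering = 1930×0.444 = 856.92 g/s; overhead removed = 0.364×856.92 = 311.92 g/s.
Concentrate = 1930 − 311.92 = 1618.1 g/s.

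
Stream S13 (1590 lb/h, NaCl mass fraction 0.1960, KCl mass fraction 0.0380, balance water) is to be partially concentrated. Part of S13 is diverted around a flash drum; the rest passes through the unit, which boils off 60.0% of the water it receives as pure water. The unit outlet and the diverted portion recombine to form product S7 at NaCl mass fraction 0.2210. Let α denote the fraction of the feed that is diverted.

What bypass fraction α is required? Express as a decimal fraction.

0.754

All 1590×0.196 = 311.64 lb/h of NaCl reaches S7, so S7 = 311.64/0.221 = 1410.1 lb/h and vapour = 179.86 lb/h.
The evaporator receives (1−α)·1590 of feed at 0.766 water and removes 0.600 of that water:
0.600×0.766×(1−α)×1590 = 179.86
(1−α) = 179.86/730.76 = 0.2461;  α = 0.7539.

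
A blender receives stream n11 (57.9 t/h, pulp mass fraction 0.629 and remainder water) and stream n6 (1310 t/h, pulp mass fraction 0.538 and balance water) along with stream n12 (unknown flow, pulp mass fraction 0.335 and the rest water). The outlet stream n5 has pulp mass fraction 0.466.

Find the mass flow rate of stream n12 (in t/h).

792 t/h

Let n12 be the unknown flow. Total out = 1367.9 + n12.
pulp balance: 741.2 + 0.335·n12 = 0.466·(1367.9 + n12)
(0.335 − 0.466)·n12 = 0.466×1367.9 − 741.2 = -103.76
n12 = -103.76 / -0.131 = 792.04 t/h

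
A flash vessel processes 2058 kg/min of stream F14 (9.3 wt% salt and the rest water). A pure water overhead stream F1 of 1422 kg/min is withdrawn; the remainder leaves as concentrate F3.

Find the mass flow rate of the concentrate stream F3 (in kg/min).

636 kg/min

Concentrate = 2058 − 1422 = 636 kg/min.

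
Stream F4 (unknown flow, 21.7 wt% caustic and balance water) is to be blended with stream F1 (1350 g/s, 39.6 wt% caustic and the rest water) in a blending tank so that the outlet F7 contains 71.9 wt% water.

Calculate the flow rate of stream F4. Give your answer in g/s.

2426 g/s

Let F4 be the unknown flow. Total out = 1350 + F4.
water balance: 815.4 + 0.783·F4 = 0.719·(1350 + F4)
(0.783 − 0.719)·F4 = 0.719×1350 − 815.4 = 155.25
F4 = 155.25 / 0.064 = 2425.8 g/s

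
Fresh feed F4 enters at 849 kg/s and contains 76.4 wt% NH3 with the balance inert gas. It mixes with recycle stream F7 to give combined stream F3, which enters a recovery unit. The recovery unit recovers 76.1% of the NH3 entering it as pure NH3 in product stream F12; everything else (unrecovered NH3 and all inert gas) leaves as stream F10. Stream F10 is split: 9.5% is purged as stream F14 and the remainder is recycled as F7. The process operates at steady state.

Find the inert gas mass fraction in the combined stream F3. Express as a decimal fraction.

inert gas enters only via F4 and leaves only via the purge: 849×0.236 = 0.095×(inert gas in F10), and the recovery unit passes all inert gas, so inert gas in F3 = inert gas in F10 = 2109.1 kg/s.
NH3 in F3: m_A = 849×0.764 + (1−0.095)·(1−0.761)·m_A, so m_A = 648.64/0.7837 = 827.65 kg/s.
F3 = 827.65 + 2109.1 = 2936.7 kg/s.
inert gas fraction in F3 = 2109.1/2936.7 = 0.718.

0.718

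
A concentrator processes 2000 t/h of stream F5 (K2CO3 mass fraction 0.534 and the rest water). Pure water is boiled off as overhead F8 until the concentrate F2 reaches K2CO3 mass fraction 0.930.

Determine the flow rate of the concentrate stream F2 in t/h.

K2CO3 is conserved: 2000×0.534 = 1068 t/h all reports to the concentrate.
Concentrate = 1068/(target fraction) = 1148.4 t/h.

1148 t/h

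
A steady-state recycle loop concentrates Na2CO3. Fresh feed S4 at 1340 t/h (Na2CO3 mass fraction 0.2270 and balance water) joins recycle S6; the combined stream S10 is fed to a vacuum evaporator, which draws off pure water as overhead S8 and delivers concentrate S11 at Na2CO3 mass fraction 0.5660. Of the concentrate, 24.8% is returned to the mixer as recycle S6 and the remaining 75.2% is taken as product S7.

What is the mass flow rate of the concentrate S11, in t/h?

Overall Na2CO3 balance (none leaves overhead): Na2CO3 in fresh feed = Na2CO3 in product, i.e. 1340×0.227 = (1−0.248)·S11·0.566.
S11 = 304.18/(0.566×0.752) = 714.65 t/h.

714.7 t/h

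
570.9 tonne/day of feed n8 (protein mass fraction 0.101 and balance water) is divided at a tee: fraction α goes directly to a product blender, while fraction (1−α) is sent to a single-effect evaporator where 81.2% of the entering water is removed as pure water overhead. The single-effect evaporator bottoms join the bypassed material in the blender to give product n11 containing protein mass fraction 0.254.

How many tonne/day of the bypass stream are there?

All 570.9×0.101 = 57.661 tonne/day of protein reaches n11, so n11 = 57.661/0.254 = 227.01 tonne/day and vapour = 343.89 tonne/day.
The evaporator receives (1−α)·570.9 of feed at 0.899 water and removes 0.812 of that water:
0.812×0.899×(1−α)×570.9 = 343.89
(1−α) = 343.89/416.75 = 0.8252;  α = 0.1748.
Bypass flow = 0.1748×570.9 = 99.812 tonne/day.

99.81 tonne/day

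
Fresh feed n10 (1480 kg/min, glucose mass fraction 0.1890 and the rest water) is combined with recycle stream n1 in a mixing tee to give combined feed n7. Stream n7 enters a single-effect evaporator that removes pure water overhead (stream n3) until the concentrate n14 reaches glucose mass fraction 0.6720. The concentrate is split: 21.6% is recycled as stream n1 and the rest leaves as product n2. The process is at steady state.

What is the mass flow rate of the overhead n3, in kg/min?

Overall glucose balance (none leaves overhead): glucose in fresh feed = glucose in product, i.e. 1480×0.189 = (1−0.216)·n14·0.672.
n14 = 279.72/(0.672×0.784) = 530.93 kg/min.
Recycle n1 = 0.216×530.93 = 114.68 kg/min.
Combined feed n7 = 1480 + 114.68 = 1594.7 kg/min.
Overhead n3 = n7 − n14 = 1594.7 − 530.93 = 1063.8 kg/min.

1064 kg/min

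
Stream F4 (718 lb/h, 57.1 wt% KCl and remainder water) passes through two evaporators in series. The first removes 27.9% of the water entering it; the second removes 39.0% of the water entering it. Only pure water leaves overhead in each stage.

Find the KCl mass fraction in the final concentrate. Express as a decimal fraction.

water in feed = 718×0.429 = 308.02 lb/h.
After stage 1: water left = (1−0.279)×308.02 = 222.08; stream total = 632.06 lb/h.
After stage 2: water left = (1−0.390)×222.08 = 135.47; final concentrate = 545.45 lb/h.
KCl fraction = 409.98/545.45 = 0.752.

0.752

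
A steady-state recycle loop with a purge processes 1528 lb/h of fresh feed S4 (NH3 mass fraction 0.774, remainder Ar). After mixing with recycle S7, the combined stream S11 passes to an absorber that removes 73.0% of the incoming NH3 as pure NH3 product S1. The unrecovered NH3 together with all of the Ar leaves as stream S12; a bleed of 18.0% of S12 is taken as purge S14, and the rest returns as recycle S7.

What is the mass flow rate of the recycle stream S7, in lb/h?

1909 lb/h

Ar enters only via S4 and leaves only via the purge: 1528×0.226 = 0.180×(Ar in S12), and the absorber passes all Ar, so Ar in S11 = Ar in S12 = 1918.5 lb/h.
NH3 in S11: m_A = 1528×0.774 + (1−0.180)·(1−0.730)·m_A, so m_A = 1182.7/0.7786 = 1519 lb/h.
S12 = (1−0.730)×1519 + 1918.5 = 2328.6 lb/h.
Recycle S7 = (1−0.180)×2328.6 = 1909.5 lb/h.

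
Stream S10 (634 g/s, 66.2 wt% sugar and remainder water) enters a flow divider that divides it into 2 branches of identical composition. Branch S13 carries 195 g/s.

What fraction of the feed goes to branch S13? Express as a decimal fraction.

Fraction to S13 = 195/634 = 0.3076.

0.308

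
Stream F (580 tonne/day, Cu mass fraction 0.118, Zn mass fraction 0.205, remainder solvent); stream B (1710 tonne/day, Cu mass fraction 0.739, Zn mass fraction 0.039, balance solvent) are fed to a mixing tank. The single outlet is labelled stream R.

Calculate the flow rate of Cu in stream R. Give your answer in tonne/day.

1332 tonne/day

Cu out = Cu in = 580×0.118 + 1710×0.739 = 1332.1 tonne/day.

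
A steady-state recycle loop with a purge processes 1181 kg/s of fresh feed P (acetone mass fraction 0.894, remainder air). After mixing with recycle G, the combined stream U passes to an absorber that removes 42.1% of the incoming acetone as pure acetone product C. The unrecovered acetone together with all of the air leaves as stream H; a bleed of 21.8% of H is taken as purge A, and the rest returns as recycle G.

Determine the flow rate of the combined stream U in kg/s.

2504 kg/s

air enters only via P and leaves only via the purge: 1181×0.106 = 0.218×(air in H), and the absorber passes all air, so air in U = air in H = 574.25 kg/s.
acetone in U: m_A = 1181×0.894 + (1−0.218)·(1−0.421)·m_A, so m_A = 1055.8/0.5472 = 1929.4 kg/s.
U = 1929.4 + 574.25 = 2503.7 kg/s.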